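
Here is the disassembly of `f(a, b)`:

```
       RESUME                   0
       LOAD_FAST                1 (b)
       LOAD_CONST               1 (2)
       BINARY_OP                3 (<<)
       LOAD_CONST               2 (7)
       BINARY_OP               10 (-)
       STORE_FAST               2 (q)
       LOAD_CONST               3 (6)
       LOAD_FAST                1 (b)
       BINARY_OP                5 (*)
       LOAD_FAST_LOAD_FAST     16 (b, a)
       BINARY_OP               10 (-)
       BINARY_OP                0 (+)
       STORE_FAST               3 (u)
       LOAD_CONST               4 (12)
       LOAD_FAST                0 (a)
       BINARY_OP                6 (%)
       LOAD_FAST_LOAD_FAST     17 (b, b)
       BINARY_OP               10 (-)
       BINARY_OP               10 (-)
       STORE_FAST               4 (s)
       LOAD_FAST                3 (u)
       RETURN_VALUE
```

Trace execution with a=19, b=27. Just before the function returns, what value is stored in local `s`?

LOAD_FAST b → push 27. Stack: [27]
LOAD_CONST → push 2. Stack: [27, 2]
BINARY_OP << → 27 << 2 = 108. Stack: [108]
LOAD_CONST → push 7. Stack: [108, 7]
BINARY_OP - → 108 - 7 = 101. Stack: [101]
STORE_FAST q → q=101. Stack: []
LOAD_CONST → push 6. Stack: [6]
LOAD_FAST b → push 27. Stack: [6, 27]
BINARY_OP * → 6 * 27 = 162. Stack: [162]
LOAD_FAST_LOAD_FAST b,a → push 27,19. Stack: [162, 27, 19]
BINARY_OP - → 27 - 19 = 8. Stack: [162, 8]
BINARY_OP + → 162 + 8 = 170. Stack: [170]
STORE_FAST u → u=170. Stack: []
LOAD_CONST → push 12. Stack: [12]
LOAD_FAST a → push 19. Stack: [12, 19]
BINARY_OP % → 12 % 19 = 12. Stack: [12]
LOAD_FAST_LOAD_FAST b,b → push 27,27. Stack: [12, 27, 27]
BINARY_OP - → 27 - 27 = 0. Stack: [12, 0]
BINARY_OP - → 12 - 0 = 12. Stack: [12]
STORE_FAST s → s=12. Stack: []
LOAD_FAST u → push 170. Stack: [170]
RETURN_VALUE → return 170.

12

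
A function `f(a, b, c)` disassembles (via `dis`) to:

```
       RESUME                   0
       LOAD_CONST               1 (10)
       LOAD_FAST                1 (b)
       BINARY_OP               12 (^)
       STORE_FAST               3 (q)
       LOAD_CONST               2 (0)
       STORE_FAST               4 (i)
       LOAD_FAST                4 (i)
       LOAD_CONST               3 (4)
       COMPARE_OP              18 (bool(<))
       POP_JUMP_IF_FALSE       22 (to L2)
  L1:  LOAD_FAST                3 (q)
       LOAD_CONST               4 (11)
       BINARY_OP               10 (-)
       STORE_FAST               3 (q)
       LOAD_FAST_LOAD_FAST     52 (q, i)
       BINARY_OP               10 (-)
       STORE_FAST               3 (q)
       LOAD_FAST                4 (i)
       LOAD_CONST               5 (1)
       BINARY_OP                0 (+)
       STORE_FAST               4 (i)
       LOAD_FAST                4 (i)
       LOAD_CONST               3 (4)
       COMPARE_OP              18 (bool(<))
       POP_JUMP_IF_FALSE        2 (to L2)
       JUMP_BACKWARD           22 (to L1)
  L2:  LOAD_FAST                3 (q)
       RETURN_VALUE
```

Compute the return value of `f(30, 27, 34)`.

LOAD_CONST → push 10
LOAD_FAST b → push 27
BINARY_OP ^ → 10 ^ 27 = 17
STORE_FAST q → q=17
LOAD_CONST → push 0
STORE_FAST i → i=0
LOAD_FAST i → push 0
LOAD_CONST → push 4
COMPARE_OP bool(<) → 0 vs 4 = True
POP_JUMP_IF_FALSE → pop True; no jump
LOAD_FAST q → push 17
LOAD_CONST → push 11
BINARY_OP - → 17 - 11 = 6
STORE_FAST q → q=6
LOAD_FAST_LOAD_FAST q,i → push 6,0
BINARY_OP - → 6 - 0 = 6
STORE_FAST q → q=6
LOAD_FAST i → push 0
LOAD_CONST → push 1
BINARY_OP + → 0 + 1 = 1
STORE_FAST i → i=1
LOAD_FAST i → push 1
LOAD_CONST → push 4
COMPARE_OP bool(<) → 1 vs 4 = True
POP_JUMP_IF_FALSE → pop True; no jump
LOAD_FAST q → push 6
LOAD_CONST → push 11
BINARY_OP - → 6 - 11 = -5
STORE_FAST q → q=-5
LOAD_FAST_LOAD_FAST q,i → push -5,1
BINARY_OP - → -5 - 1 = -6
STORE_FAST q → q=-6
LOAD_FAST i → push 1
LOAD_CONST → push 1
BINARY_OP + → 1 + 1 = 2
STORE_FAST i → i=2
LOAD_FAST i → push 2
LOAD_CONST → push 4
COMPARE_OP bool(<) → 2 vs 4 = True
POP_JUMP_IF_FALSE → pop True; no jump
LOAD_FAST q → push -6
LOAD_CONST → push 11
BINARY_OP - → -6 - 11 = -17
STORE_FAST q → q=-17
LOAD_FAST_LOAD_FAST q,i → push -17,2
BINARY_OP - → -17 - 2 = -19
STORE_FAST q → q=-19
LOAD_FAST i → push 2
LOAD_CONST → push 1
BINARY_OP + → 2 + 1 = 3
STORE_FAST i → i=3
LOAD_FAST i → push 3
LOAD_CONST → push 4
COMPARE_OP bool(<) → 3 vs 4 = True
POP_JUMP_IF_FALSE → pop True; no jump
LOAD_FAST q → push -19
LOAD_CONST → push 11
BINARY_OP - → -19 - 11 = -30
STORE_FAST q → q=-30
LOAD_FAST_LOAD_FAST q,i → push -30,3
BINARY_OP - → -30 - 3 = -33
STORE_FAST q → q=-33
LOAD_FAST i → push 3
LOAD_CONST → push 1
BINARY_OP + → 3 + 1 = 4
STORE_FAST i → i=4
LOAD_FAST i → push 4
LOAD_CONST → push 4
COMPARE_OP bool(<) → 4 vs 4 = False
POP_JUMP_IF_FALSE → pop False; jump
LOAD_FAST q → push -33
RETURN_VALUE → return -33.

-33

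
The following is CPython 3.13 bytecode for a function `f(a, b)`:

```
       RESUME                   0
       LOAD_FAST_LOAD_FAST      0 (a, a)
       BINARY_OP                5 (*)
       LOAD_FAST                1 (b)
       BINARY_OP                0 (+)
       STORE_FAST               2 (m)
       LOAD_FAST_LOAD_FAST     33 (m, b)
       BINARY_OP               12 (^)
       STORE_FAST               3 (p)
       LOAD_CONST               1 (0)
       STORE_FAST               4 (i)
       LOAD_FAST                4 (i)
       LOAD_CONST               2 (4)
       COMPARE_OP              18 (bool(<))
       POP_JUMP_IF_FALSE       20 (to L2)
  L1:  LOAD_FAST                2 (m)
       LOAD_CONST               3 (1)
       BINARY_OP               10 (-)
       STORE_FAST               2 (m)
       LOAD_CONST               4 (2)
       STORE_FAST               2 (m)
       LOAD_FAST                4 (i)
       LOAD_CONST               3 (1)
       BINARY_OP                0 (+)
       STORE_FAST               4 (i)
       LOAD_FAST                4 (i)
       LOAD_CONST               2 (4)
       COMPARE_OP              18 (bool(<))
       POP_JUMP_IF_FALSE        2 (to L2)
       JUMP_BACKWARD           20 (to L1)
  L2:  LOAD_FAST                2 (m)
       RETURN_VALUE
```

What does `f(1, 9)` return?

LOAD_FAST_LOAD_FAST a,a → push 1,1
BINARY_OP * → 1 * 1 = 1
LOAD_FAST b → push 9
BINARY_OP + → 1 + 9 = 10
STORE_FAST m → m=10
LOAD_FAST_LOAD_FAST m,b → push 10,9
BINARY_OP ^ → 10 ^ 9 = 3
STORE_FAST p → p=3
LOAD_CONST → push 0
STORE_FAST i → i=0
LOAD_FAST i → push 0
LOAD_CONST → push 4
COMPARE_OP bool(<) → 0 vs 4 = True
POP_JUMP_IF_FALSE → pop True; no jump
LOAD_FAST m → push 10
LOAD_CONST → push 1
BINARY_OP - → 10 - 1 = 9
STORE_FAST m → m=9
LOAD_CONST → push 2
STORE_FAST m → m=2
LOAD_FAST i → push 0
LOAD_CONST → push 1
BINARY_OP + → 0 + 1 = 1
STORE_FAST i → i=1
LOAD_FAST i → push 1
LOAD_CONST → push 4
COMPARE_OP bool(<) → 1 vs 4 = True
POP_JUMP_IF_FALSE → pop True; no jump
LOAD_FAST m → push 2
LOAD_CONST → push 1
BINARY_OP - → 2 - 1 = 1
STORE_FAST m → m=1
LOAD_CONST → push 2
STORE_FAST m → m=2
LOAD_FAST i → push 1
LOAD_CONST → push 1
BINARY_OP + → 1 + 1 = 2
STORE_FAST i → i=2
LOAD_FAST i → push 2
LOAD_CONST → push 4
COMPARE_OP bool(<) → 2 vs 4 = True
POP_JUMP_IF_FALSE → pop True; no jump
LOAD_FAST m → push 2
LOAD_CONST → push 1
BINARY_OP - → 2 - 1 = 1
STORE_FAST m → m=1
LOAD_CONST → push 2
STORE_FAST m → m=2
LOAD_FAST i → push 2
LOAD_CONST → push 1
BINARY_OP + → 2 + 1 = 3
STORE_FAST i → i=3
LOAD_FAST i → push 3
LOAD_CONST → push 4
COMPARE_OP bool(<) → 3 vs 4 = True
POP_JUMP_IF_FALSE → pop True; no jump
LOAD_FAST m → push 2
LOAD_CONST → push 1
BINARY_OP - → 2 - 1 = 1
STORE_FAST m → m=1
LOAD_CONST → push 2
STORE_FAST m → m=2
LOAD_FAST i → push 3
LOAD_CONST → push 1
BINARY_OP + → 3 + 1 = 4
STORE_FAST i → i=4
LOAD_FAST i → push 4
LOAD_CONST → push 4
COMPARE_OP bool(<) → 4 vs 4 = False
POP_JUMP_IF_FALSE → pop False; jump
LOAD_FAST m → push 2
RETURN_VALUE → return 2.

2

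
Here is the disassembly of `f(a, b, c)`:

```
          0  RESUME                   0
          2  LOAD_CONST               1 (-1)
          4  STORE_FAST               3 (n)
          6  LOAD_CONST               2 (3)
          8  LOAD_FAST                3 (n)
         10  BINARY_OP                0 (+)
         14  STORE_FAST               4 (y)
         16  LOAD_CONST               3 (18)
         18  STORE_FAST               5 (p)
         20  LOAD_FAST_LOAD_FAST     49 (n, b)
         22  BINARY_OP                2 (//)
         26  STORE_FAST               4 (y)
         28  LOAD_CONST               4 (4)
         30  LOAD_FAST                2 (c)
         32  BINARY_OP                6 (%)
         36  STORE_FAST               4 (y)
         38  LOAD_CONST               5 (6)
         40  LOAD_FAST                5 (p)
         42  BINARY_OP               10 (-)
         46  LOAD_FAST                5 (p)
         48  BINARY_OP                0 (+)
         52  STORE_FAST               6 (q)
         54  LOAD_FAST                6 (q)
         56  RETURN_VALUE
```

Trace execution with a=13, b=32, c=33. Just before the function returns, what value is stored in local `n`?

-1

LOAD_CONST → push -1. Stack: [-1]
STORE_FAST n → n=-1. Stack: []
LOAD_CONST → push 3. Stack: [3]
LOAD_FAST n → push -1. Stack: [3, -1]
BINARY_OP + → 3 + -1 = 2. Stack: [2]
STORE_FAST y → y=2. Stack: []
LOAD_CONST → push 18. Stack: [18]
STORE_FAST p → p=18. Stack: []
LOAD_FAST_LOAD_FAST n,b → push -1,32. Stack: [-1, 32]
BINARY_OP // → -1 // 32 = -1. Stack: [-1]
STORE_FAST y → y=-1. Stack: []
LOAD_CONST → push 4. Stack: [4]
LOAD_FAST c → push 33. Stack: [4, 33]
BINARY_OP % → 4 % 33 = 4. Stack: [4]
STORE_FAST y → y=4. Stack: []
LOAD_CONST → push 6. Stack: [6]
LOAD_FAST p → push 18. Stack: [6, 18]
BINARY_OP - → 6 - 18 = -12. Stack: [-12]
LOAD_FAST p → push 18. Stack: [-12, 18]
BINARY_OP + → -12 + 18 = 6. Stack: [6]
STORE_FAST q → q=6. Stack: []
LOAD_FAST q → push 6. Stack: [6]
RETURN_VALUE → return 6.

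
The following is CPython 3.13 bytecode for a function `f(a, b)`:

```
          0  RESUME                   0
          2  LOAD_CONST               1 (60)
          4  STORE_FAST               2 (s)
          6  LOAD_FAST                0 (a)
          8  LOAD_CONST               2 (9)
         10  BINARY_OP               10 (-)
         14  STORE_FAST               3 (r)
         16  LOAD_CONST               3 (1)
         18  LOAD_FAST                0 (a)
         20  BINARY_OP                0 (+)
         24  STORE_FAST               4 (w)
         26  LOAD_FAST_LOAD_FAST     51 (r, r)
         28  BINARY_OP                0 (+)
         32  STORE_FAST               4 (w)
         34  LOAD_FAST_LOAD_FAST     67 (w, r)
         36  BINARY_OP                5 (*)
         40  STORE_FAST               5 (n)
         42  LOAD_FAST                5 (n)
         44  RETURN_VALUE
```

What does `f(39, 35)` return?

LOAD_CONST → push 60. Stack: [60]
STORE_FAST s → s=60. Stack: []
LOAD_FAST a → push 39. Stack: [39]
LOAD_CONST → push 9. Stack: [39, 9]
BINARY_OP - → 39 - 9 = 30. Stack: [30]
STORE_FAST r → r=30. Stack: []
LOAD_CONST → push 1. Stack: [1]
LOAD_FAST a → push 39. Stack: [1, 39]
BINARY_OP + → 1 + 39 = 40. Stack: [40]
STORE_FAST w → w=40. Stack: []
LOAD_FAST_LOAD_FAST r,r → push 30,30. Stack: [30, 30]
BINARY_OP + → 30 + 30 = 60. Stack: [60]
STORE_FAST w → w=60. Stack: []
LOAD_FAST_LOAD_FAST w,r → push 60,30. Stack: [60, 30]
BINARY_OP * → 60 * 30 = 1800. Stack: [1800]
STORE_FAST n → n=1800. Stack: []
LOAD_FAST n → push 1800. Stack: [1800]
RETURN_VALUE → return 1800.

1800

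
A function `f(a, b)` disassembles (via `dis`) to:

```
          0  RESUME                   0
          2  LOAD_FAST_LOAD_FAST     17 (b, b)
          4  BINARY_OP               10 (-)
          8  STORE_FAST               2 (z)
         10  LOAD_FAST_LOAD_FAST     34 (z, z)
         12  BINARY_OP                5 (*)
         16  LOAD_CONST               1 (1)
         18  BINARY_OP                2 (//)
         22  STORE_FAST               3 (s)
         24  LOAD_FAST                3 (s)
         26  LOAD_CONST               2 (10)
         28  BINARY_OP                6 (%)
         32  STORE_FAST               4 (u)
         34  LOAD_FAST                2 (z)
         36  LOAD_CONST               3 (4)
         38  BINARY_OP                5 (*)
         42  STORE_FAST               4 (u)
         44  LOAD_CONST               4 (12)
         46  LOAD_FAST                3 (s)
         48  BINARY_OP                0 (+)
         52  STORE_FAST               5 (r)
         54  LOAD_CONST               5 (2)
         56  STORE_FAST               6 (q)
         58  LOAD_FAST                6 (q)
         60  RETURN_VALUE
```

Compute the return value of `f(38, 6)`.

LOAD_FAST_LOAD_FAST b,b → push 6,6. Stack: [6, 6]
BINARY_OP - → 6 - 6 = 0. Stack: [0]
STORE_FAST z → z=0. Stack: []
LOAD_FAST_LOAD_FAST z,z → push 0,0. Stack: [0, 0]
BINARY_OP * → 0 * 0 = 0. Stack: [0]
LOAD_CONST → push 1. Stack: [0, 1]
BINARY_OP // → 0 // 1 = 0. Stack: [0]
STORE_FAST s → s=0. Stack: []
LOAD_FAST s → push 0. Stack: [0]
LOAD_CONST → push 10. Stack: [0, 10]
BINARY_OP % → 0 % 10 = 0. Stack: [0]
STORE_FAST u → u=0. Stack: []
LOAD_FAST z → push 0. Stack: [0]
LOAD_CONST → push 4. Stack: [0, 4]
BINARY_OP * → 0 * 4 = 0. Stack: [0]
STORE_FAST u → u=0. Stack: []
LOAD_CONST → push 12. Stack: [12]
LOAD_FAST s → push 0. Stack: [12, 0]
BINARY_OP + → 12 + 0 = 12. Stack: [12]
STORE_FAST r → r=12. Stack: []
LOAD_CONST → push 2. Stack: [2]
STORE_FAST q → q=2. Stack: []
LOAD_FAST q → push 2. Stack: [2]
RETURN_VALUE → return 2.

2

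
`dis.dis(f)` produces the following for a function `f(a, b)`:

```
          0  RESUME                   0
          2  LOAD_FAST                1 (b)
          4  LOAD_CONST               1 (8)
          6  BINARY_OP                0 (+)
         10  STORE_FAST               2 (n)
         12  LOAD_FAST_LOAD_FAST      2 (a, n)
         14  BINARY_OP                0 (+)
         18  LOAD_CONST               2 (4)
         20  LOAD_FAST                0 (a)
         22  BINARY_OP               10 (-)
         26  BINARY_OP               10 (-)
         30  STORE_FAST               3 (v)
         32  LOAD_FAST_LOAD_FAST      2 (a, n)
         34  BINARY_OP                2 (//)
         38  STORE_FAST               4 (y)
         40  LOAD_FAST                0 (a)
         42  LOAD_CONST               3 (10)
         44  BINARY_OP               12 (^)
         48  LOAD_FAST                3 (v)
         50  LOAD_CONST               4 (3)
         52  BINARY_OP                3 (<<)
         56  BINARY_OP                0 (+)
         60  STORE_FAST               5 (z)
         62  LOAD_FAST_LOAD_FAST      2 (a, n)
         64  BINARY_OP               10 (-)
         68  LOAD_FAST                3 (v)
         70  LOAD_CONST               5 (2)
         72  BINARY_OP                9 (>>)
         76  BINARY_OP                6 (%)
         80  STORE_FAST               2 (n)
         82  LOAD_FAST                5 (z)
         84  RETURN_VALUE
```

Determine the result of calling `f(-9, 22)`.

61

LOAD_FAST b → push 22. Stack: [22]
LOAD_CONST → push 8. Stack: [22, 8]
BINARY_OP + → 22 + 8 = 30. Stack: [30]
STORE_FAST n → n=30. Stack: []
LOAD_FAST_LOAD_FAST a,n → push -9,30. Stack: [-9, 30]
BINARY_OP + → -9 + 30 = 21. Stack: [21]
LOAD_CONST → push 4. Stack: [21, 4]
LOAD_FAST a → push -9. Stack: [21, 4, -9]
BINARY_OP - → 4 - -9 = 13. Stack: [21, 13]
BINARY_OP - → 21 - 13 = 8. Stack: [8]
STORE_FAST v → v=8. Stack: []
LOAD_FAST_LOAD_FAST a,n → push -9,30. Stack: [-9, 30]
BINARY_OP // → -9 // 30 = -1. Stack: [-1]
STORE_FAST y → y=-1. Stack: []
LOAD_FAST a → push -9. Stack: [-9]
LOAD_CONST → push 10. Stack: [-9, 10]
BINARY_OP ^ → -9 ^ 10 = -3. Stack: [-3]
LOAD_FAST v → push 8. Stack: [-3, 8]
LOAD_CONST → push 3. Stack: [-3, 8, 3]
BINARY_OP << → 8 << 3 = 64. Stack: [-3, 64]
BINARY_OP + → -3 + 64 = 61. Stack: [61]
STORE_FAST z → z=61. Stack: []
LOAD_FAST_LOAD_FAST a,n → push -9,30. Stack: [-9, 30]
BINARY_OP - → -9 - 30 = -39. Stack: [-39]
LOAD_FAST v → push 8. Stack: [-39, 8]
LOAD_CONST → push 2. Stack: [-39, 8, 2]
BINARY_OP >> → 8 >> 2 = 2. Stack: [-39, 2]
BINARY_OP % → -39 % 2 = 1. Stack: [1]
STORE_FAST n → n=1. Stack: []
LOAD_FAST z → push 61. Stack: [61]
RETURN_VALUE → return 61.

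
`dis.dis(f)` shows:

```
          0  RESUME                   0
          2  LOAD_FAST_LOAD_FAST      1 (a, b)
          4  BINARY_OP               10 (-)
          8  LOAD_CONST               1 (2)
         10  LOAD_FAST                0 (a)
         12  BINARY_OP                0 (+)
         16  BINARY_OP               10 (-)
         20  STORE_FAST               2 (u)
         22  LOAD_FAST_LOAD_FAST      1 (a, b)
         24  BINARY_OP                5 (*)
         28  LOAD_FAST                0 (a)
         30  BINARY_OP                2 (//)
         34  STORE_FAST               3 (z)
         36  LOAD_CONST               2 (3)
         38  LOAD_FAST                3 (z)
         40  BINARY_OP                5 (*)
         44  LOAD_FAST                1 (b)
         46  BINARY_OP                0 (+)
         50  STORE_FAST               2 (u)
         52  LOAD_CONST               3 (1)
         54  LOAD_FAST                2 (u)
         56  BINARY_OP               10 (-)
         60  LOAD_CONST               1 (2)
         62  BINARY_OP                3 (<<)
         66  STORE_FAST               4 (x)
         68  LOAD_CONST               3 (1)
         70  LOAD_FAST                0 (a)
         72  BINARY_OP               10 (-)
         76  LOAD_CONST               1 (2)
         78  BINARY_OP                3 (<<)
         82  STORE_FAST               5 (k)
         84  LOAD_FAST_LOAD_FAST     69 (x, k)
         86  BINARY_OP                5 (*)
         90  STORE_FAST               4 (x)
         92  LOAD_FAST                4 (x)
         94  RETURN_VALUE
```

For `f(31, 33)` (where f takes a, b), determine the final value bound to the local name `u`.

132

LOAD_FAST_LOAD_FAST a,b → push 31,33. Stack: [31, 33]
BINARY_OP - → 31 - 33 = -2. Stack: [-2]
LOAD_CONST → push 2. Stack: [-2, 2]
LOAD_FAST a → push 31. Stack: [-2, 2, 31]
BINARY_OP + → 2 + 31 = 33. Stack: [-2, 33]
BINARY_OP - → -2 - 33 = -35. Stack: [-35]
STORE_FAST u → u=-35. Stack: []
LOAD_FAST_LOAD_FAST a,b → push 31,33. Stack: [31, 33]
BINARY_OP * → 31 * 33 = 1023. Stack: [1023]
LOAD_FAST a → push 31. Stack: [1023, 31]
BINARY_OP // → 1023 // 31 = 33. Stack: [33]
STORE_FAST z → z=33. Stack: []
LOAD_CONST → push 3. Stack: [3]
LOAD_FAST z → push 33. Stack: [3, 33]
BINARY_OP * → 3 * 33 = 99. Stack: [99]
LOAD_FAST b → push 33. Stack: [99, 33]
BINARY_OP + → 99 + 33 = 132. Stack: [132]
STORE_FAST u → u=132. Stack: []
LOAD_CONST → push 1. Stack: [1]
LOAD_FAST u → push 132. Stack: [1, 132]
BINARY_OP - → 1 - 132 = -131. Stack: [-131]
LOAD_CONST → push 2. Stack: [-131, 2]
BINARY_OP << → -131 << 2 = -524. Stack: [-524]
STORE_FAST x → x=-524. Stack: []
LOAD_CONST → push 1. Stack: [1]
LOAD_FAST a → push 31. Stack: [1, 31]
BINARY_OP - → 1 - 31 = -30. Stack: [-30]
LOAD_CONST → push 2. Stack: [-30, 2]
BINARY_OP << → -30 << 2 = -120. Stack: [-120]
STORE_FAST k → k=-120. Stack: []
LOAD_FAST_LOAD_FAST x,k → push -524,-120. Stack: [-524, -120]
BINARY_OP * → -524 * -120 = 62880. Stack: [62880]
STORE_FAST x → x=62880. Stack: []
LOAD_FAST x → push 62880. Stack: [62880]
RETURN_VALUE → return 62880.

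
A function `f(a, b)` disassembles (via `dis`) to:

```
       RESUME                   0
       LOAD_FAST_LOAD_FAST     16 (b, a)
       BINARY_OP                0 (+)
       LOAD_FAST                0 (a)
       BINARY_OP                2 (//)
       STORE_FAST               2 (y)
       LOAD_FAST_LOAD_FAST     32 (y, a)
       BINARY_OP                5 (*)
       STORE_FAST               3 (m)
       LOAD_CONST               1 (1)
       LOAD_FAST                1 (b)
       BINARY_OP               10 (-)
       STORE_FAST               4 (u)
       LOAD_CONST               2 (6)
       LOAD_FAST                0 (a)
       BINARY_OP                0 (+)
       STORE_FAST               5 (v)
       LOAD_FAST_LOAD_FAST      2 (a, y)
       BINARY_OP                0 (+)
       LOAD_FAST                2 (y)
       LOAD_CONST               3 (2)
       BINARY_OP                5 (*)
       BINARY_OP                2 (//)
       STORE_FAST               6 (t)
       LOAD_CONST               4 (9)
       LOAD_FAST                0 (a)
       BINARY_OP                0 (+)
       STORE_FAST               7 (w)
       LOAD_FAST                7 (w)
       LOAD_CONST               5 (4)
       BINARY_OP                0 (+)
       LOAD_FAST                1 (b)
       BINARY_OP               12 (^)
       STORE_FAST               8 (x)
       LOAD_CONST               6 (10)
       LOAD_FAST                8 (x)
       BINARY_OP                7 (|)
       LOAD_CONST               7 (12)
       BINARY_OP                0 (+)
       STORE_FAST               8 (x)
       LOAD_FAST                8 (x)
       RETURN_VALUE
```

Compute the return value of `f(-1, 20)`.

38

LOAD_FAST_LOAD_FAST b,a → push 20,-1. Stack: [20, -1]
BINARY_OP + → 20 + -1 = 19. Stack: [19]
LOAD_FAST a → push -1. Stack: [19, -1]
BINARY_OP // → 19 // -1 = -19. Stack: [-19]
STORE_FAST y → y=-19. Stack: []
LOAD_FAST_LOAD_FAST y,a → push -19,-1. Stack: [-19, -1]
BINARY_OP * → -19 * -1 = 19. Stack: [19]
STORE_FAST m → m=19. Stack: []
LOAD_CONST → push 1. Stack: [1]
LOAD_FAST b → push 20. Stack: [1, 20]
BINARY_OP - → 1 - 20 = -19. Stack: [-19]
STORE_FAST u → u=-19. Stack: []
LOAD_CONST → push 6. Stack: [6]
LOAD_FAST a → push -1. Stack: [6, -1]
BINARY_OP + → 6 + -1 = 5. Stack: [5]
STORE_FAST v → v=5. Stack: []
LOAD_FAST_LOAD_FAST a,y → push -1,-19. Stack: [-1, -19]
BINARY_OP + → -1 + -19 = -20. Stack: [-20]
LOAD_FAST y → push -19. Stack: [-20, -19]
LOAD_CONST → push 2. Stack: [-20, -19, 2]
BINARY_OP * → -19 * 2 = -38. Stack: [-20, -38]
BINARY_OP // → -20 // -38 = 0. Stack: [0]
STORE_FAST t → t=0. Stack: []
LOAD_CONST → push 9. Stack: [9]
LOAD_FAST a → push -1. Stack: [9, -1]
BINARY_OP + → 9 + -1 = 8. Stack: [8]
STORE_FAST w → w=8. Stack: []
LOAD_FAST w → push 8. Stack: [8]
LOAD_CONST → push 4. Stack: [8, 4]
BINARY_OP + → 8 + 4 = 12. Stack: [12]
LOAD_FAST b → push 20. Stack: [12, 20]
BINARY_OP ^ → 12 ^ 20 = 24. Stack: [24]
STORE_FAST x → x=24. Stack: []
LOAD_CONST → push 10. Stack: [10]
LOAD_FAST x → push 24. Stack: [10, 24]
BINARY_OP | → 10 | 24 = 26. Stack: [26]
LOAD_CONST → push 12. Stack: [26, 12]
BINARY_OP + → 26 + 12 = 38. Stack: [38]
STORE_FAST x → x=38. Stack: []
LOAD_FAST x → push 38. Stack: [38]
RETURN_VALUE → return 38.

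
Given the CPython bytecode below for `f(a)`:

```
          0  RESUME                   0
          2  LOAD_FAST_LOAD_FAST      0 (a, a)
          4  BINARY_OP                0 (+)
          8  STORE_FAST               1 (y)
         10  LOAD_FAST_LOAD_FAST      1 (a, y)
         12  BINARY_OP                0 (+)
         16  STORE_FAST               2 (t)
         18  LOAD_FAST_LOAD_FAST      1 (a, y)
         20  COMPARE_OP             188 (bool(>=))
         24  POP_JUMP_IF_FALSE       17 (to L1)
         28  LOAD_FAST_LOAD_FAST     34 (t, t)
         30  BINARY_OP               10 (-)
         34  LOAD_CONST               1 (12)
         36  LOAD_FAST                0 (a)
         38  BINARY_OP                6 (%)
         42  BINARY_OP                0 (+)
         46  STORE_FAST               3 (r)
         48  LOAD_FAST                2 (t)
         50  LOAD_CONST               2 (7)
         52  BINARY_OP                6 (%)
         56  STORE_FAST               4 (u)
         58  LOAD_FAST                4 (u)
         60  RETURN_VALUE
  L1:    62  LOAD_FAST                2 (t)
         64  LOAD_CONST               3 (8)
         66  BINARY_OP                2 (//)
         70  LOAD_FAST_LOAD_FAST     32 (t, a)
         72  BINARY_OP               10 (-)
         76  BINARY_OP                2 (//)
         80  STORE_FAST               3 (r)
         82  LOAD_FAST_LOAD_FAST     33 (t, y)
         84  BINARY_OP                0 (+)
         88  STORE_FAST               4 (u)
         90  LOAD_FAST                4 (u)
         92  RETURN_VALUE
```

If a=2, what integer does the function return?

LOAD_FAST_LOAD_FAST a,a → push 2,2. Stack: [2, 2]
BINARY_OP + → 2 + 2 = 4. Stack: [4]
STORE_FAST y → y=4. Stack: []
LOAD_FAST_LOAD_FAST a,y → push 2,4. Stack: [2, 4]
BINARY_OP + → 2 + 4 = 6. Stack: [6]
STORE_FAST t → t=6. Stack: []
LOAD_FAST_LOAD_FAST a,y → push 2,4. Stack: [2, 4]
COMPARE_OP bool(>=) → 2 vs 4 = False. Stack: [False]
POP_JUMP_IF_FALSE → pop False; jump. Stack: []
LOAD_FAST t → push 6. Stack: [6]
LOAD_CONST → push 8. Stack: [6, 8]
BINARY_OP // → 6 // 8 = 0. Stack: [0]
LOAD_FAST_LOAD_FAST t,a → push 6,2. Stack: [0, 6, 2]
BINARY_OP - → 6 - 2 = 4. Stack: [0, 4]
BINARY_OP // → 0 // 4 = 0. Stack: [0]
STORE_FAST r → r=0. Stack: []
LOAD_FAST_LOAD_FAST t,y → push 6,4. Stack: [6, 4]
BINARY_OP + → 6 + 4 = 10. Stack: [10]
STORE_FAST u → u=10. Stack: []
LOAD_FAST u → push 10. Stack: [10]
RETURN_VALUE → return 10.

10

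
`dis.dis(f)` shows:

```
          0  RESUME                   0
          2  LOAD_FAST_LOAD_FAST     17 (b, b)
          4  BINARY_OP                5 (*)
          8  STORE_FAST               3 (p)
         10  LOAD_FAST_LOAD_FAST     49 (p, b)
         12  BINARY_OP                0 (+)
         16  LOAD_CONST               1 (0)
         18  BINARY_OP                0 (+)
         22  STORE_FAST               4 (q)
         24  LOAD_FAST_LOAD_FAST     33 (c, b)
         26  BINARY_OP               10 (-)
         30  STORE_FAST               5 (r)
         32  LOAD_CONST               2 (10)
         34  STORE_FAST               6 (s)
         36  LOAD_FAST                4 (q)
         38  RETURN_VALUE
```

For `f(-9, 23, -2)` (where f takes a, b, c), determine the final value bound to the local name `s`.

LOAD_FAST_LOAD_FAST b,b → push 23,23. Stack: [23, 23]
BINARY_OP * → 23 * 23 = 529. Stack: [529]
STORE_FAST p → p=529. Stack: []
LOAD_FAST_LOAD_FAST p,b → push 529,23. Stack: [529, 23]
BINARY_OP + → 529 + 23 = 552. Stack: [552]
LOAD_CONST → push 0. Stack: [552, 0]
BINARY_OP + → 552 + 0 = 552. Stack: [552]
STORE_FAST q → q=552. Stack: []
LOAD_FAST_LOAD_FAST c,b → push -2,23. Stack: [-2, 23]
BINARY_OP - → -2 - 23 = -25. Stack: [-25]
STORE_FAST r → r=-25. Stack: []
LOAD_CONST → push 10. Stack: [10]
STORE_FAST s → s=10. Stack: []
LOAD_FAST q → push 552. Stack: [552]
RETURN_VALUE → return 552.

10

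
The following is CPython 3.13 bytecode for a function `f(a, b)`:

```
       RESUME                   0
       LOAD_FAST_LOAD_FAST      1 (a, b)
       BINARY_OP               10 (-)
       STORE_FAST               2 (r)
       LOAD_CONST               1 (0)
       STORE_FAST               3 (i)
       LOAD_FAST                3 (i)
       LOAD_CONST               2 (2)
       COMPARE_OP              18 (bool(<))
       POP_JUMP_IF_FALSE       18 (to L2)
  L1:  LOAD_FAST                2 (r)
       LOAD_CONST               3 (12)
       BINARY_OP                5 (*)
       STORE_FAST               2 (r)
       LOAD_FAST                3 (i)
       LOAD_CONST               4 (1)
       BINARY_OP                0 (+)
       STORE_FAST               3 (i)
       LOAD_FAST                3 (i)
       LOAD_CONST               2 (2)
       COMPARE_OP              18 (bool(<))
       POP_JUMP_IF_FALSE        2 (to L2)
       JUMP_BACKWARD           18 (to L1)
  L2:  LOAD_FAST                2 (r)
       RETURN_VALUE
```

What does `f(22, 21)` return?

144

LOAD_FAST_LOAD_FAST a,b → push 22,21. Stack: [22, 21]
BINARY_OP - → 22 - 21 = 1. Stack: [1]
STORE_FAST r → r=1. Stack: []
LOAD_CONST → push 0. Stack: [0]
STORE_FAST i → i=0. Stack: []
LOAD_FAST i → push 0. Stack: [0]
LOAD_CONST → push 2. Stack: [0, 2]
COMPARE_OP bool(<) → 0 vs 2 = True. Stack: [True]
POP_JUMP_IF_FALSE → pop True; no jump. Stack: []
LOAD_FAST r → push 1. Stack: [1]
LOAD_CONST → push 12. Stack: [1, 12]
BINARY_OP * → 1 * 12 = 12. Stack: [12]
STORE_FAST r → r=12. Stack: []
LOAD_FAST i → push 0. Stack: [0]
LOAD_CONST → push 1. Stack: [0, 1]
BINARY_OP + → 0 + 1 = 1. Stack: [1]
STORE_FAST i → i=1. Stack: []
LOAD_FAST i → push 1. Stack: [1]
LOAD_CONST → push 2. Stack: [1, 2]
COMPARE_OP bool(<) → 1 vs 2 = True. Stack: [True]
POP_JUMP_IF_FALSE → pop True; no jump. Stack: []
LOAD_FAST r → push 12. Stack: [12]
LOAD_CONST → push 12. Stack: [12, 12]
BINARY_OP * → 12 * 12 = 144. Stack: [144]
STORE_FAST r → r=144. Stack: []
LOAD_FAST i → push 1. Stack: [1]
LOAD_CONST → push 1. Stack: [1, 1]
BINARY_OP + → 1 + 1 = 2. Stack: [2]
STORE_FAST i → i=2. Stack: []
LOAD_FAST i → push 2. Stack: [2]
LOAD_CONST → push 2. Stack: [2, 2]
COMPARE_OP bool(<) → 2 vs 2 = False. Stack: [False]
POP_JUMP_IF_FALSE → pop False; jump. Stack: []
LOAD_FAST r → push 144. Stack: [144]
RETURN_VALUE → return 144.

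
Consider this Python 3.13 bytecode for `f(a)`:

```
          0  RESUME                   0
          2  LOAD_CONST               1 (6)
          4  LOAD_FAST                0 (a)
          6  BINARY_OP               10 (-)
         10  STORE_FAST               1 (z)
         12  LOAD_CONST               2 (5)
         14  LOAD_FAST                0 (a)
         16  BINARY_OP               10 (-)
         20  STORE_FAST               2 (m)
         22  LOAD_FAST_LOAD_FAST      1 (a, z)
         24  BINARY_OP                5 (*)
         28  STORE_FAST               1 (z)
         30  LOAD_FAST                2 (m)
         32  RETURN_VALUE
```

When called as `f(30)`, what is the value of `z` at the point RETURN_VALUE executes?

LOAD_CONST → push 6. Stack: [6]
LOAD_FAST a → push 30. Stack: [6, 30]
BINARY_OP - → 6 - 30 = -24. Stack: [-24]
STORE_FAST z → z=-24. Stack: []
LOAD_CONST → push 5. Stack: [5]
LOAD_FAST a → push 30. Stack: [5, 30]
BINARY_OP - → 5 - 30 = -25. Stack: [-25]
STORE_FAST m → m=-25. Stack: []
LOAD_FAST_LOAD_FAST a,z → push 30,-24. Stack: [30, -24]
BINARY_OP * → 30 * -24 = -720. Stack: [-720]
STORE_FAST z → z=-720. Stack: []
LOAD_FAST m → push -25. Stack: [-25]
RETURN_VALUE → return -25.

-720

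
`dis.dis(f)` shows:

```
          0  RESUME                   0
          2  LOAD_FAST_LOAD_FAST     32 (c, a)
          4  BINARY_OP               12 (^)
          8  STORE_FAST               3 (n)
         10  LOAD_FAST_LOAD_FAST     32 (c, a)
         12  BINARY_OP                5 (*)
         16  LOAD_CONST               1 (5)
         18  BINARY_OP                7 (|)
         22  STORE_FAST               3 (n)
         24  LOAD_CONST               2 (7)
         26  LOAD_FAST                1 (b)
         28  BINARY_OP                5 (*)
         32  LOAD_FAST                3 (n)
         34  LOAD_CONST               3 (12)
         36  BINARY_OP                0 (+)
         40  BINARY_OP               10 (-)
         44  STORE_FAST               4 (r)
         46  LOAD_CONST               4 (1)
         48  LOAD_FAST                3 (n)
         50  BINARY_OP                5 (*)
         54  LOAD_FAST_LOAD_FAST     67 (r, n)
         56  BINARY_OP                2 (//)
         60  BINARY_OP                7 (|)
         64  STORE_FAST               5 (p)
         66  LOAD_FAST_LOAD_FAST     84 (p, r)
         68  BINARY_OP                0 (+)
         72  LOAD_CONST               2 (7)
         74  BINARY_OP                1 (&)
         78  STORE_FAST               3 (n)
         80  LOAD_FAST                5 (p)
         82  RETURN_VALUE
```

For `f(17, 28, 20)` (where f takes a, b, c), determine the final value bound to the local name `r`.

LOAD_FAST_LOAD_FAST c,a → push 20,17. Stack: [20, 17]
BINARY_OP ^ → 20 ^ 17 = 5. Stack: [5]
STORE_FAST n → n=5. Stack: []
LOAD_FAST_LOAD_FAST c,a → push 20,17. Stack: [20, 17]
BINARY_OP * → 20 * 17 = 340. Stack: [340]
LOAD_CONST → push 5. Stack: [340, 5]
BINARY_OP | → 340 | 5 = 341. Stack: [341]
STORE_FAST n → n=341. Stack: []
LOAD_CONST → push 7. Stack: [7]
LOAD_FAST b → push 28. Stack: [7, 28]
BINARY_OP * → 7 * 28 = 196. Stack: [196]
LOAD_FAST n → push 341. Stack: [196, 341]
LOAD_CONST → push 12. Stack: [196, 341, 12]
BINARY_OP + → 341 + 12 = 353. Stack: [196, 353]
BINARY_OP - → 196 - 353 = -157. Stack: [-157]
STORE_FAST r → r=-157. Stack: []
LOAD_CONST → push 1. Stack: [1]
LOAD_FAST n → push 341. Stack: [1, 341]
BINARY_OP * → 1 * 341 = 341. Stack: [341]
LOAD_FAST_LOAD_FAST r,n → push -157,341. Stack: [341, -157, 341]
BINARY_OP // → -157 // 341 = -1. Stack: [341, -1]
BINARY_OP | → 341 | -1 = -1. Stack: [-1]
STORE_FAST p → p=-1. Stack: []
LOAD_FAST_LOAD_FAST p,r → push -1,-157. Stack: [-1, -157]
BINARY_OP + → -1 + -157 = -158. Stack: [-158]
LOAD_CONST → push 7. Stack: [-158, 7]
BINARY_OP & → -158 & 7 = 2. Stack: [2]
STORE_FAST n → n=2. Stack: []
LOAD_FAST p → push -1. Stack: [-1]
RETURN_VALUE → return -1.

-157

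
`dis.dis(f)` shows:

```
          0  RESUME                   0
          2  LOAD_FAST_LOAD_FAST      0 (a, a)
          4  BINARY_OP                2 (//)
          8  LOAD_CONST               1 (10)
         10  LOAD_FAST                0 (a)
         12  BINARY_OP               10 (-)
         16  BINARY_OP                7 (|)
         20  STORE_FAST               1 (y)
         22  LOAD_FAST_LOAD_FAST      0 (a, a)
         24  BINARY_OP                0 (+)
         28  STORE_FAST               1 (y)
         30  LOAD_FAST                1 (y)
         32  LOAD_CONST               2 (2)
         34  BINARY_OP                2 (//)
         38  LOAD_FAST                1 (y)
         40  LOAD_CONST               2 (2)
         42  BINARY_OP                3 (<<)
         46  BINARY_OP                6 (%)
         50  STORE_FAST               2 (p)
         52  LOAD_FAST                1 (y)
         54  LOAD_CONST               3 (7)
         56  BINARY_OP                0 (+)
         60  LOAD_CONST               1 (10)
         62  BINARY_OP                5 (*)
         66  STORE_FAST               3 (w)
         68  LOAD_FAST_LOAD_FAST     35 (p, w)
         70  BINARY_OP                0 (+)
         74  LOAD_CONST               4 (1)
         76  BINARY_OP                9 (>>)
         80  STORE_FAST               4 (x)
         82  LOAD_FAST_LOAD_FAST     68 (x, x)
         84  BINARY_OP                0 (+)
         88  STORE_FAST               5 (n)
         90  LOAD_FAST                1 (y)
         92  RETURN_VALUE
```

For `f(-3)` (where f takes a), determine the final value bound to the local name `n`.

6

LOAD_FAST_LOAD_FAST a,a → push -3,-3. Stack: [-3, -3]
BINARY_OP // → -3 // -3 = 1. Stack: [1]
LOAD_CONST → push 10. Stack: [1, 10]
LOAD_FAST a → push -3. Stack: [1, 10, -3]
BINARY_OP - → 10 - -3 = 13. Stack: [1, 13]
BINARY_OP | → 1 | 13 = 13. Stack: [13]
STORE_FAST y → y=13. Stack: []
LOAD_FAST_LOAD_FAST a,a → push -3,-3. Stack: [-3, -3]
BINARY_OP + → -3 + -3 = -6. Stack: [-6]
STORE_FAST y → y=-6. Stack: []
LOAD_FAST y → push -6. Stack: [-6]
LOAD_CONST → push 2. Stack: [-6, 2]
BINARY_OP // → -6 // 2 = -3. Stack: [-3]
LOAD_FAST y → push -6. Stack: [-3, -6]
LOAD_CONST → push 2. Stack: [-3, -6, 2]
BINARY_OP << → -6 << 2 = -24. Stack: [-3, -24]
BINARY_OP % → -3 % -24 = -3. Stack: [-3]
STORE_FAST p → p=-3. Stack: []
LOAD_FAST y → push -6. Stack: [-6]
LOAD_CONST → push 7. Stack: [-6, 7]
BINARY_OP + → -6 + 7 = 1. Stack: [1]
LOAD_CONST → push 10. Stack: [1, 10]
BINARY_OP * → 1 * 10 = 10. Stack: [10]
STORE_FAST w → w=10. Stack: []
LOAD_FAST_LOAD_FAST p,w → push -3,10. Stack: [-3, 10]
BINARY_OP + → -3 + 10 = 7. Stack: [7]
LOAD_CONST → push 1. Stack: [7, 1]
BINARY_OP >> → 7 >> 1 = 3. Stack: [3]
STORE_FAST x → x=3. Stack: []
LOAD_FAST_LOAD_FAST x,x → push 3,3. Stack: [3, 3]
BINARY_OP + → 3 + 3 = 6. Stack: [6]
STORE_FAST n → n=6. Stack: []
LOAD_FAST y → push -6. Stack: [-6]
RETURN_VALUE → return -6.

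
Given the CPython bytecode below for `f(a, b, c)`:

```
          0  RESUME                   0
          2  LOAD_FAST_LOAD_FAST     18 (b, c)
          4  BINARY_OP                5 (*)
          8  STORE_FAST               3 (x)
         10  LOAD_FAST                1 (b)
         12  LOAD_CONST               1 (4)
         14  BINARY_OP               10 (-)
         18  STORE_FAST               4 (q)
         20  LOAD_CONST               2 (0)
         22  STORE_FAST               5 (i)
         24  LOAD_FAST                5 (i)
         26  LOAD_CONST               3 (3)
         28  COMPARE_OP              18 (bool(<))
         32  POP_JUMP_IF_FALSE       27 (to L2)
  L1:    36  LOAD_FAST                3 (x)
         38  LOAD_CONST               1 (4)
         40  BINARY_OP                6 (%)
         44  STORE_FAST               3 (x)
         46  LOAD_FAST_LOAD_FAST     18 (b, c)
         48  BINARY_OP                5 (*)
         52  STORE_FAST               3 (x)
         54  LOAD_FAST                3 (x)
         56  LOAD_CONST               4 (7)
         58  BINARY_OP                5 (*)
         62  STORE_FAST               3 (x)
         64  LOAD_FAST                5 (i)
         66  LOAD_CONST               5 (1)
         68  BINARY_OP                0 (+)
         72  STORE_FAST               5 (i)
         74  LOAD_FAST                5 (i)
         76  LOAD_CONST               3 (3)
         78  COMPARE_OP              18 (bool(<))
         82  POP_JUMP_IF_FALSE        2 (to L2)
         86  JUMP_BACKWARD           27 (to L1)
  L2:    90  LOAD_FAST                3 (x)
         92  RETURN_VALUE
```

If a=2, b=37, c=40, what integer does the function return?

LOAD_FAST_LOAD_FAST b,c → push 37,40
BINARY_OP * → 37 * 40 = 1480
STORE_FAST x → x=1480
LOAD_FAST b → push 37
LOAD_CONST → push 4
BINARY_OP - → 37 - 4 = 33
STORE_FAST q → q=33
LOAD_CONST → push 0
STORE_FAST i → i=0
LOAD_FAST i → push 0
LOAD_CONST → push 3
COMPARE_OP bool(<) → 0 vs 3 = True
POP_JUMP_IF_FALSE → pop True; no jump
LOAD_FAST x → push 1480
LOAD_CONST → push 4
BINARY_OP % → 1480 % 4 = 0
STORE_FAST x → x=0
LOAD_FAST_LOAD_FAST b,c → push 37,40
BINARY_OP * → 37 * 40 = 1480
STORE_FAST x → x=1480
LOAD_FAST x → push 1480
LOAD_CONST → push 7
BINARY_OP * → 1480 * 7 = 10360
STORE_FAST x → x=10360
LOAD_FAST i → push 0
LOAD_CONST → push 1
BINARY_OP + → 0 + 1 = 1
STORE_FAST i → i=1
LOAD_FAST i → push 1
LOAD_CONST → push 3
COMPARE_OP bool(<) → 1 vs 3 = True
POP_JUMP_IF_FALSE → pop True; no jump
LOAD_FAST x → push 10360
LOAD_CONST → push 4
BINARY_OP % → 10360 % 4 = 0
STORE_FAST x → x=0
LOAD_FAST_LOAD_FAST b,c → push 37,40
BINARY_OP * → 37 * 40 = 1480
STORE_FAST x → x=1480
LOAD_FAST x → push 1480
LOAD_CONST → push 7
BINARY_OP * → 1480 * 7 = 10360
STORE_FAST x → x=10360
LOAD_FAST i → push 1
LOAD_CONST → push 1
BINARY_OP + → 1 + 1 = 2
STORE_FAST i → i=2
LOAD_FAST i → push 2
LOAD_CONST → push 3
COMPARE_OP bool(<) → 2 vs 3 = True
POP_JUMP_IF_FALSE → pop True; no jump
LOAD_FAST x → push 10360
LOAD_CONST → push 4
BINARY_OP % → 10360 % 4 = 0
STORE_FAST x → x=0
LOAD_FAST_LOAD_FAST b,c → push 37,40
BINARY_OP * → 37 * 40 = 1480
STORE_FAST x → x=1480
LOAD_FAST x → push 1480
LOAD_CONST → push 7
BINARY_OP * → 1480 * 7 = 10360
STORE_FAST x → x=10360
LOAD_FAST i → push 2
LOAD_CONST → push 1
BINARY_OP + → 2 + 1 = 3
STORE_FAST i → i=3
LOAD_FAST i → push 3
LOAD_CONST → push 3
COMPARE_OP bool(<) → 3 vs 3 = False
POP_JUMP_IF_FALSE → pop False; jump
LOAD_FAST x → push 10360
RETURN_VALUE → return 10360.

10360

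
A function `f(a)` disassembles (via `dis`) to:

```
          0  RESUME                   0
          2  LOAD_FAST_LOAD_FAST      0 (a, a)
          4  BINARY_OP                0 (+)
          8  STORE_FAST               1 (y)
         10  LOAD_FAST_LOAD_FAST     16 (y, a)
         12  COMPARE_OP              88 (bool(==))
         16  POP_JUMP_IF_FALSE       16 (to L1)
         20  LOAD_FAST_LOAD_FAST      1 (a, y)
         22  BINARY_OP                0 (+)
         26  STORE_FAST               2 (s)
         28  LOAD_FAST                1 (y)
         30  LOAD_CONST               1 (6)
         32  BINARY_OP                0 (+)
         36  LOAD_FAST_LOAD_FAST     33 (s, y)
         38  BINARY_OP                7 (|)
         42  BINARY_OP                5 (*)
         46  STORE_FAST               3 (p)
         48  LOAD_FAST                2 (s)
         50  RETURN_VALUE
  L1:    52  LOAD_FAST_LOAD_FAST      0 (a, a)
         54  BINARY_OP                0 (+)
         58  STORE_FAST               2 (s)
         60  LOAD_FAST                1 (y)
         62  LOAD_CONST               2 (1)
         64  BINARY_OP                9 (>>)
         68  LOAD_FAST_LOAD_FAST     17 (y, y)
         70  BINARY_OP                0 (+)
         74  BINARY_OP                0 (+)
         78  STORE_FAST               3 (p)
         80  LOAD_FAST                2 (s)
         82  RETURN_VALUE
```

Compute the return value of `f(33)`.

66

LOAD_FAST_LOAD_FAST a,a → push 33,33. Stack: [33, 33]
BINARY_OP + → 33 + 33 = 66. Stack: [66]
STORE_FAST y → y=66. Stack: []
LOAD_FAST_LOAD_FAST y,a → push 66,33. Stack: [66, 33]
COMPARE_OP bool(==) → 66 vs 33 = False. Stack: [False]
POP_JUMP_IF_FALSE → pop False; jump. Stack: []
LOAD_FAST_LOAD_FAST a,a → push 33,33. Stack: [33, 33]
BINARY_OP + → 33 + 33 = 66. Stack: [66]
STORE_FAST s → s=66. Stack: []
LOAD_FAST y → push 66. Stack: [66]
LOAD_CONST → push 1. Stack: [66, 1]
BINARY_OP >> → 66 >> 1 = 33. Stack: [33]
LOAD_FAST_LOAD_FAST y,y → push 66,66. Stack: [33, 66, 66]
BINARY_OP + → 66 + 66 = 132. Stack: [33, 132]
BINARY_OP + → 33 + 132 = 165. Stack: [165]
STORE_FAST p → p=165. Stack: []
LOAD_FAST s → push 66. Stack: [66]
RETURN_VALUE → return 66.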